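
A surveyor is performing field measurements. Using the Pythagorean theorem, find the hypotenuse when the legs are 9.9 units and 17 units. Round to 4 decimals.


Shape: right triangle
Legs a = 9.9 units, b = 17 units
Formula: c = sqrt(a^2 + b^2)
a^2 = 98.01, b^2 = 289
a^2 + b^2 = 387.01
c = sqrt(387.01)
c = 19.6726
19.6726 units


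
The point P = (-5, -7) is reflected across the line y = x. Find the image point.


Transformation: reflection
Original point: (-5, -7)
Rule for reflection over y = x: (x, y) -> (y, x)
Apply: (-5, -7) -> (-7, -5)
(-7, -5)


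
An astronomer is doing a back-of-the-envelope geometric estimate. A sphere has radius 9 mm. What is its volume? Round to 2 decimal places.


Shape: sphere
Radius r = 9 mm
Formula: V = (4/3) * pi * r^3
r^3 = 729
(4/3) * 729 = 972
V = 972 * pi
V = 3053.63
3053.63 mm^3


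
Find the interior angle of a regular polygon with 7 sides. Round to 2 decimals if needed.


Shape: regular heptagon (7 sides)
Formula: interior angle = (n - 2) * 180 / n
(n - 2) = 5
(n - 2) * 180 = 900
angle = 900 / 7
angle = 128.57
128.57 degrees


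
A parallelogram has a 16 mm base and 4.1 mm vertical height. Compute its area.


Shape: parallelogram
Base b = 16 mm, Height h = 4.1 mm
Formula: A = b * h
A = 16 * 4.1
A = 65.6
65.6 mm^2


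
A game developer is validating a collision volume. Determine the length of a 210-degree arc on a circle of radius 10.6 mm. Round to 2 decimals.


Shape: circular arc
Radius r = 10.6 mm, Angle = 210 degrees
Formula: L = (angle/360) * 2 * pi * r
2 * pi * r = 21.2 * pi
L = (210/360) * 21.2 * pi
L = 12.366667 * pi
L = 38.85
38.85 mm


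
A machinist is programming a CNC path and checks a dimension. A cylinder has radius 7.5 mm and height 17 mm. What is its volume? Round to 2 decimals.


Shape: cylinder
Radius r = 7.5 mm, Height h = 17 mm
Formula: V = pi * r^2 * h
r^2 = 56.25
V = pi * 56.25 * 17
V = 956.25 * pi
V = 3004.15
3004.15 mm^3


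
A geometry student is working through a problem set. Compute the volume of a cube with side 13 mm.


Shape: cube
Side s = 13 mm
Formula: V = s^3
V = 13 * 13 * 13
V = 169 * 13
V = 2197
2197 mm^3


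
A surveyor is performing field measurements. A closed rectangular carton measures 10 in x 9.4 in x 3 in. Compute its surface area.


Shape: rectangular prism
l = 10 in, w = 9.4 in, h = 3 in
Formula: SA = 2(lw + lh + wh)
lw = 94, lh = 30, wh = 28.2
lw + lh + wh = 152.2
SA = 2 * 152.2
SA = 304.4
304.4 in^2


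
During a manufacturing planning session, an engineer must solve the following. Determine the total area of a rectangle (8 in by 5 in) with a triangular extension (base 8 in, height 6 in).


Composite shape: rectangle + triangle
Rectangle area = 8 * 5 = 40
Triangle area = 0.5 * 8 * 6 = 24
Total = 40 + 24
Total = 64
64 in^2


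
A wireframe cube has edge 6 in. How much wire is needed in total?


Shape: cube
Side s = 6 in
A cube has 12 edges, all equal.
Formula: total edge length = 12 * s
Total = 12 * 6
Total = 72
72 in


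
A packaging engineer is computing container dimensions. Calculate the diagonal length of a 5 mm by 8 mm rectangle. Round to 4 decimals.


Shape: rectangle (diagonal via Pythagoras)
Sides: 5 mm and 8 mm
Formula: d = sqrt(l^2 + w^2)
l^2 = 25, w^2 = 64
l^2 + w^2 = 89
d = sqrt(89)
d = 9.434
9.434 mm


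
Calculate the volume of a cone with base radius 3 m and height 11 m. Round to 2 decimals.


Shape: cone
Radius r = 3 m, Height h = 11 m
Formula: V = (1/3) * pi * r^2 * h
r^2 = 9
pi * r^2 * h = pi * 9 * 11 = 99 * pi
V = 99 * pi / 3
V = 103.67
103.67 m^3


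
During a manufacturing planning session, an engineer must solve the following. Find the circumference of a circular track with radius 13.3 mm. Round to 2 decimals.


Shape: circle
Radius r = 13.3 mm
Formula: C = 2 * pi * r
C = 2 * pi * 13.3
C = 26.6 * pi
C = 83.57
83.57 mm


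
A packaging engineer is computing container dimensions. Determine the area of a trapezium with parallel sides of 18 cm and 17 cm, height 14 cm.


Shape: trapezoid
Parallel sides a = 18 cm, b = 17 cm; Height h = 14 cm
Formula: A = (a + b) * h / 2
a + b = 18 + 17 = 35
A = 35 * 14 / 2
A = 490 / 2
A = 245
245 cm^2


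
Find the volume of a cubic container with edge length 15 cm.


Shape: cube
Side s = 15 cm
Formula: V = s^3
V = 15 * 15 * 15
V = 225 * 15
V = 3375
3375 cm^3


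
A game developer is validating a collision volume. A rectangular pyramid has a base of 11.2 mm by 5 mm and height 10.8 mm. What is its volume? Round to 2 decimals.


Shape: rectangular pyramid
Base: 11.2 mm x 5 mm, Height h = 10.8 mm
Formula: V = (1/3) * base_area * h
base_area = 11.2 * 5 = 56
base_area * h = 56 * 10.8 = 604.8
V = 604.8 / 3
V = 201.6
201.6 mm^3


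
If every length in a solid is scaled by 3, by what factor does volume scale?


Linear scale factor k = 3
Rule: under a linear scaling by k, volumes scale by k^3.
k^3 = 3 * 3 * 3
k^3 = 9 * 3
k^3 = 27
Volume scales by a factor of 27.
27 (dimensionless)


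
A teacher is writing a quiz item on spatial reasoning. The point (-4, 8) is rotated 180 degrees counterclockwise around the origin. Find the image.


Transformation: rotation about the origin
Original point: (-4, 8)
Rule for 180 deg: (x, y) -> (-x, -y)
Apply: (-4, 8) -> (4, -8)
(4, -8)


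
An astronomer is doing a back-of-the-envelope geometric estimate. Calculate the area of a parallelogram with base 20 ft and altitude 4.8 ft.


Shape: parallelogram
Base b = 20 ft, Height h = 4.8 ft
Formula: A = b * h
A = 20 * 4.8
A = 96
96 ft^2


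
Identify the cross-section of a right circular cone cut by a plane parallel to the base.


Solid: right circular cone
Cutting plane: parallel to the base
Visualize the intersection of the plane with the solid's surface.
The boundary of the cut region is a circle.
circle


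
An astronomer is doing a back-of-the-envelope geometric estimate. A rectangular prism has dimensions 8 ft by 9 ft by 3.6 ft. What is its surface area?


Shape: rectangular prism
l = 8 ft, w = 9 ft, h = 3.6 ft
Formula: SA = 2(lw + lh + wh)
lw = 72, lh = 28.8, wh = 32.4
lw + lh + wh = 133.2
SA = 2 * 133.2
SA = 266.4
266.4 ft^2


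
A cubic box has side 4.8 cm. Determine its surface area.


Shape: cube
Side s = 4.8 cm
A cube has 6 square faces.
Formula: SA = 6 * s^2
s^2 = 23.04
SA = 6 * 23.04
SA = 138.24
138.24 cm^2


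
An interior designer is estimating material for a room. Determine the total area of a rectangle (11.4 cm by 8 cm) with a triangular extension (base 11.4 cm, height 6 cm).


Composite shape: rectangle + triangle
Rectangle area = 11.4 * 8 = 91.2
Triangle area = 0.5 * 11.4 * 6 = 34.2
Total = 91.2 + 34.2
Total = 125.4
125.4 cm^2


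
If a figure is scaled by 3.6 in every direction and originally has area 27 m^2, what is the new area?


Linear scale factor k = 3.6
Original area = 27 m^2
Rule: under a linear scaling by k, areas scale by k^2.
k^2 = 3.6^2 = 12.96
New area = 27 * 12.96
New area = 349.92
349.92 m^2


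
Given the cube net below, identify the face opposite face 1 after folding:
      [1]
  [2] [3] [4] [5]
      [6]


Net: cross layout. Take square 3 as the base (bottom).
Fold the four squares in the horizontal row up around 3: 2 -> left, 4 -> right, 5 wraps to the top.
Fold 1 and 6 up from 3: 1 -> back, 6 -> front.
Opposite pairs are therefore: (1, 6), (2, 4), (3, 5).
Face 1 is opposite face 6.
face 6


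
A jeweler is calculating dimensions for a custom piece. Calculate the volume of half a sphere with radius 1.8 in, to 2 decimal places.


Shape: hemisphere (half of a sphere)
Radius r = 1.8 in
Formula: V = (1/2) * (4/3) * pi * r^3 = (2/3) * pi * r^3
r^3 = 5.832
(2/3) * 5.832 = 3.888
V = 3.888 * pi
V = 12.21
12.21 in^3


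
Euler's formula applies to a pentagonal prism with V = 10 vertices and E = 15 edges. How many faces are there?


Polyhedron: pentagonal prism
Euler's formula for convex polyhedra: V - E + F = 2
Given: V = 10 vertices and E = 15 edges
Solve for F:
F = 2 + E - V = 2 + 15 - 10 = 7
7 faces


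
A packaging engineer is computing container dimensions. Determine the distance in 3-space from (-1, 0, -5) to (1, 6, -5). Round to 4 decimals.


3D distance between two points
P1 = (-1, 0, -5), P2 = (1, 6, -5)
Formula: d = sqrt((x2-x1)^2 + (y2-y1)^2 + (z2-z1)^2)
dx = 1 - -1 = 2
dy = 6 - 0 = 6
dz = -5 - -5 = 0
dx^2 + dy^2 + dz^2 = 4 + 36 + 0 = 40
d = sqrt(40)
d = 6.3246
6.3246 units


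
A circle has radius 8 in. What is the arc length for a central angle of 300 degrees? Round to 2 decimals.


Shape: circular arc
Radius r = 8 in, Angle = 300 degrees
Formula: L = (angle/360) * 2 * pi * r
2 * pi * r = 16 * pi
L = (300/360) * 16 * pi
L = 13.333333 * pi
L = 41.89
41.89 in


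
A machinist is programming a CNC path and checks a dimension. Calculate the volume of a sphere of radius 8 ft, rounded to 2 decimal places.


Shape: sphere
Radius r = 8 ft
Formula: V = (4/3) * pi * r^3
r^3 = 512
(4/3) * 512 = 682.666667
V = 682.666667 * pi
V = 2144.66
2144.66 ft^3


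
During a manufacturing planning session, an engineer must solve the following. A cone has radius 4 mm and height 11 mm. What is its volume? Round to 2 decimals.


Shape: cone
Radius r = 4 mm, Height h = 11 mm
Formula: V = (1/3) * pi * r^2 * h
r^2 = 16
pi * r^2 * h = pi * 16 * 11 = 176 * pi
V = 176 * pi / 3
V = 184.31
184.31 mm^3


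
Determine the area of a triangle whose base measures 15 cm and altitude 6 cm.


Shape: triangle
Base b = 15 cm, Height h = 6 cm
Formula: A = (1/2) * b * h
A = 0.5 * 15 * 6
A = 0.5 * 90
A = 45
45 cm^2


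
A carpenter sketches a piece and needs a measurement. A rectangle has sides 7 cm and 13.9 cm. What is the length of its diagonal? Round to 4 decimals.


Shape: rectangle (diagonal via Pythagoras)
Sides: 7 cm and 13.9 cm
Formula: d = sqrt(l^2 + w^2)
l^2 = 49, w^2 = 193.21
l^2 + w^2 = 242.21
d = sqrt(242.21)
d = 15.5631
15.5631 cm


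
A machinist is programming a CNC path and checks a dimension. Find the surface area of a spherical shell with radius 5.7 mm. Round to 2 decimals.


Shape: sphere
Radius r = 5.7 mm
Formula: SA = 4 * pi * r^2
r^2 = 32.49
SA = 4 * pi * 32.49
SA = 129.96 * pi
SA = 408.28
408.28 mm^2


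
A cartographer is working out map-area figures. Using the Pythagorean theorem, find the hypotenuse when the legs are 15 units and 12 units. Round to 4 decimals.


Shape: right triangle
Legs a = 15 units, b = 12 units
Formula: c = sqrt(a^2 + b^2)
a^2 = 225, b^2 = 144
a^2 + b^2 = 369
c = sqrt(369)
c = 19.2094
19.2094 units


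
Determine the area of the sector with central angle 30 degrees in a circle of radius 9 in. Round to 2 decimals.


Shape: circular sector
Radius r = 9 in, Angle = 30 degrees
Formula: A = (angle/360) * pi * r^2
r^2 = 81
Fraction of circle = 30/360
A = (30/360) * pi * 81
A = 6.75 * pi
A = 21.21
21.21 in^2


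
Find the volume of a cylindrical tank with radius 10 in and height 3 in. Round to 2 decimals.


Shape: cylinder
Radius r = 10 in, Height h = 3 in
Formula: V = pi * r^2 * h
r^2 = 100
V = pi * 100 * 3
V = 300 * pi
V = 942.48
942.48 in^3


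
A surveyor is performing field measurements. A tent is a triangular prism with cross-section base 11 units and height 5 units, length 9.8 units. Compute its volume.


Shape: triangular prism
Triangle base = 11 units, triangle height = 5 units, prism length L = 9.8 units
Formula: V = (1/2 * b * h_tri) * L
Cross-section area = 0.5 * 11 * 5 = 27.5
V = 27.5 * 9.8
V = 269.5
269.5 units^3


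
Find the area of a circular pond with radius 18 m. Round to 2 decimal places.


Shape: circle
Radius r = 18 m
Formula: A = pi * r^2
r^2 = 18^2 = 324
A = pi * 324
A = 1017.88
1017.88 m^2


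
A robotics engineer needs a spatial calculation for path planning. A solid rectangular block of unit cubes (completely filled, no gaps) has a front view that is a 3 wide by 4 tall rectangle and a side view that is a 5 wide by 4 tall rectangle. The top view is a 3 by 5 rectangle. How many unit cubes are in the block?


Orthographic views of a solid rectangular block:
Front view 3 x 4 -> length = 3, height = 4
Side view 5 x 4 -> width = 5, height = 4 (consistent)
Top view 3 x 5 -> confirms length = 3, width = 5
The block is 3 x 5 x 4.
Total unit cubes = 3 * 5 * 4 = 60
60 unit cubes


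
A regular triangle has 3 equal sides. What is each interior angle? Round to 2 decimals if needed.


Shape: regular triangle (3 sides)
Formula: interior angle = (n - 2) * 180 / n
(n - 2) = 1
(n - 2) * 180 = 180
angle = 180 / 3
angle = 60
60 degrees


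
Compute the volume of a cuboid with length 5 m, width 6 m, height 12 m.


Shape: rectangular prism
l = 5 m, w = 6 m, h = 12 m
Formula: V = l * w * h
V = 5 * 6 * 12
V = 30 * 12
V = 360
360 m^3


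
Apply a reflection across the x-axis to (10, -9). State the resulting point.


Transformation: reflection
Original point: (10, -9)
Rule for reflection over the x-axis: (x, y) -> (x, -y)
Apply: (10, -9) -> (10, 9)
(10, 9)


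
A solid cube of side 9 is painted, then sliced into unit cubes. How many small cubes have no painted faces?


Large cube: 9 x 9 x 9, cut into unit cubes.
n = 9, so n - 2 = 7
Unpainted cubes form the interior (n - 2)^3 block.
(n - 2)^3 = 7^3 = 343
343 unit cubes


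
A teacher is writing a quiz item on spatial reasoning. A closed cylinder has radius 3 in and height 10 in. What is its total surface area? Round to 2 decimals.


Shape: closed cylinder
Radius r = 3 in, Height h = 10 in
Formula: SA = 2*pi*r^2 + 2*pi*r*h = 2*pi*r*(r + h)
r + h = 13
2 * r * (r + h) = 2 * 3 * 13 = 78
SA = 78 * pi
SA = 245.04
245.04 in^2


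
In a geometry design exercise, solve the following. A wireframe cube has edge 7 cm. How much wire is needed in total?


Shape: cube
Side s = 7 cm
A cube has 12 edges, all equal.
Formula: total edge length = 12 * s
Total = 12 * 7
Total = 84
84 cm


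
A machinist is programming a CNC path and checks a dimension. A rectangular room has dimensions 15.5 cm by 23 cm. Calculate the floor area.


Shape: rectangle
Length l = 15.5 cm, Width w = 23 cm
Formula: A = l * w
A = 15.5 * 23
A = 356.5
356.5 cm^2


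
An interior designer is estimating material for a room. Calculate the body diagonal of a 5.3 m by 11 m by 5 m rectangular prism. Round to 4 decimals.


Shape: rectangular box (space diagonal)
l = 5.3 m, w = 11 m, h = 5 m
Visualize: the diagonal of the base, then a right triangle with that diagonal and the height.
Formula: d = sqrt(l^2 + w^2 + h^2)
l^2 + w^2 + h^2 = 28.09 + 121 + 25 = 174.09
d = sqrt(174.09)
d = 13.1943
13.1943 m


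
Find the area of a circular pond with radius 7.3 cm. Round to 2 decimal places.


Shape: circle
Radius r = 7.3 cm
Formula: A = pi * r^2
r^2 = 7.3^2 = 53.29
A = pi * 53.29
A = 167.42
167.42 cm^2


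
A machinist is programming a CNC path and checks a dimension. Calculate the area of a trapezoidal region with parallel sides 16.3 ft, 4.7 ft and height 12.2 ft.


Shape: trapezoid
Parallel sides a = 16.3 ft, b = 4.7 ft; Height h = 12.2 ft
Formula: A = (a + b) * h / 2
a + b = 16.3 + 4.7 = 21
A = 21 * 12.2 / 2
A = 256.2 / 2
A = 128.1
128.1 ft^2


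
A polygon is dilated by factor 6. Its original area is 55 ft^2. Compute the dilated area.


Linear scale factor k = 6
Original area = 55 ft^2
Rule: under a linear scaling by k, areas scale by k^2.
k^2 = 6^2 = 36
New area = 55 * 36
New area = 1980
1980 ft^2


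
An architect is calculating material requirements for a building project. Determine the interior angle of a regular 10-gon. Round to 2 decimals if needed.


Shape: regular decagon (10 sides)
Formula: interior angle = (n - 2) * 180 / n
(n - 2) = 8
(n - 2) * 180 = 1440
angle = 1440 / 10
angle = 144
144 degrees


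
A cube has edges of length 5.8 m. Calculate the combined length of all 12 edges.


Shape: cube
Side s = 5.8 m
A cube has 12 edges, all equal.
Formula: total edge length = 12 * s
Total = 12 * 5.8
Total = 69.6
69.6 m


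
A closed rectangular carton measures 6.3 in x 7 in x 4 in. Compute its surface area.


Shape: rectangular prism
l = 6.3 in, w = 7 in, h = 4 in
Formula: SA = 2(lw + lh + wh)
lw = 44.1, lh = 25.2, wh = 28
lw + lh + wh = 97.3
SA = 2 * 97.3
SA = 194.6
194.6 in^2


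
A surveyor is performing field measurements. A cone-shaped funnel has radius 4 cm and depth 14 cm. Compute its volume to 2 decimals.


Shape: cone
Radius r = 4 cm, Height h = 14 cm
Formula: V = (1/3) * pi * r^2 * h
r^2 = 16
pi * r^2 * h = pi * 16 * 14 = 224 * pi
V = 224 * pi / 3
V = 234.57
234.57 cm^3


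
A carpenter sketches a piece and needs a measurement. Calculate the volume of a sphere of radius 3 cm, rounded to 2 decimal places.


Shape: sphere
Radius r = 3 cm
Formula: V = (4/3) * pi * r^3
r^3 = 27
(4/3) * 27 = 36
V = 36 * pi
V = 113.1
113.1 cm^3


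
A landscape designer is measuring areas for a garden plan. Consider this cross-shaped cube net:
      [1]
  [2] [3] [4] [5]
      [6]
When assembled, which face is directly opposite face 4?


Net: cross layout. Take square 3 as the base (bottom).
Fold the four squares in the horizontal row up around 3: 2 -> left, 4 -> right, 5 wraps to the top.
Fold 1 and 6 up from 3: 1 -> back, 6 -> front.
Opposite pairs are therefore: (1, 6), (2, 4), (3, 5).
Face 4 is opposite face 2.
face 2


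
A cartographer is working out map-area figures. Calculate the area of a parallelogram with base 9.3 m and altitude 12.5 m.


Shape: parallelogram
Base b = 9.3 m, Height h = 12.5 m
Formula: A = b * h
A = 9.3 * 12.5
A = 116.25
116.25 m^2


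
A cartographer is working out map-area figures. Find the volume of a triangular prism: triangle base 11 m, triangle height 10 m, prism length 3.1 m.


Shape: triangular prism
Triangle base = 11 m, triangle height = 10 m, prism length L = 3.1 m
Formula: V = (1/2 * b * h_tri) * L
Cross-section area = 0.5 * 11 * 10 = 55
V = 55 * 3.1
V = 170.5
170.5 m^3


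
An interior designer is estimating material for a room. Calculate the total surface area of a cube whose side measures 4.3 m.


Shape: cube
Side s = 4.3 m
A cube has 6 square faces.
Formula: SA = 6 * s^2
s^2 = 18.49
SA = 6 * 18.49
SA = 110.94
110.94 m^2


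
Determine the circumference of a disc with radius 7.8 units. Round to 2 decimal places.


Shape: circle
Radius r = 7.8 units
Formula: C = 2 * pi * r
C = 2 * pi * 7.8
C = 15.6 * pi
C = 49.01
49.01 units


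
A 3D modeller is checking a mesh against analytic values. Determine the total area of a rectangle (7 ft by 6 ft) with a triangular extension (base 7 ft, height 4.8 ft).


Composite shape: rectangle + triangle
Rectangle area = 7 * 6 = 42
Triangle area = 0.5 * 7 * 4.8 = 16.8
Total = 42 + 16.8
Total = 58.8
58.8 ft^2


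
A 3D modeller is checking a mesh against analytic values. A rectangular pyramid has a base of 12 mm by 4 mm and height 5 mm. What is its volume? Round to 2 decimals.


Shape: rectangular pyramid
Base: 12 mm x 4 mm, Height h = 5 mm
Formula: V = (1/3) * base_area * h
base_area = 12 * 4 = 48
base_area * h = 48 * 5 = 240
V = 240 / 3
V = 80
80 mm^3


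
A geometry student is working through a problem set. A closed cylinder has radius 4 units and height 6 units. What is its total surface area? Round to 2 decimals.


Shape: closed cylinder
Radius r = 4 units, Height h = 6 units
Formula: SA = 2*pi*r^2 + 2*pi*r*h = 2*pi*r*(r + h)
r + h = 10
2 * r * (r + h) = 2 * 4 * 10 = 80
SA = 80 * pi
SA = 251.33
251.33 units^2


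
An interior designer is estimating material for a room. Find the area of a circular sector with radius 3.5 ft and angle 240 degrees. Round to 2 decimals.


Shape: circular sector
Radius r = 3.5 ft, Angle = 240 degrees
Formula: A = (angle/360) * pi * r^2
r^2 = 12.25
Fraction of circle = 240/360
A = (240/360) * pi * 12.25
A = 8.166667 * pi
A = 25.66
25.66 ft^2


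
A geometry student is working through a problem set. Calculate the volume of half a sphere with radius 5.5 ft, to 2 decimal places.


Shape: hemisphere (half of a sphere)
Radius r = 5.5 ft
Formula: V = (1/2) * (4/3) * pi * r^3 = (2/3) * pi * r^3
r^3 = 166.375
(2/3) * 166.375 = 110.916667
V = 110.916667 * pi
V = 348.45
348.45 ft^3


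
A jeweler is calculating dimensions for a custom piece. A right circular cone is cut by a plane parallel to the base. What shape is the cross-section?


Solid: right circular cone
Cutting plane: parallel to the base
Visualize the intersection of the plane with the solid's surface.
The boundary of the cut region is a circle.
circle


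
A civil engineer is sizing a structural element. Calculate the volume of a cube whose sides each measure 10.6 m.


Shape: cube
Side s = 10.6 m
Formula: V = s^3
V = 10.6 * 10.6 * 10.6
V = 112.36 * 10.6
V = 1191.016
1191.016 m^3


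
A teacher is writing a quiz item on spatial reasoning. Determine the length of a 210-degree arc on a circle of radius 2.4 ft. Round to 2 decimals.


Shape: circular arc
Radius r = 2.4 ft, Angle = 210 degrees
Formula: L = (angle/360) * 2 * pi * r
2 * pi * r = 4.8 * pi
L = (210/360) * 4.8 * pi
L = 2.8 * pi
L = 8.8
8.8 ft


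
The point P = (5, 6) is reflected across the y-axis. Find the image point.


Transformation: reflection
Original point: (5, 6)
Rule for reflection over the y-axis: (x, y) -> (-x, y)
Apply: (5, 6) -> (-5, 6)
(-5, 6)


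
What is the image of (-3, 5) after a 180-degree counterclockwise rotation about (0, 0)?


Transformation: rotation about the origin
Original point: (-3, 5)
Rule for 180 deg: (x, y) -> (-x, -y)
Apply: (-3, 5) -> (3, -5)
(3, -5)


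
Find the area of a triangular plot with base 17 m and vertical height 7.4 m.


Shape: triangle
Base b = 17 m, Height h = 7.4 m
Formula: A = (1/2) * b * h
A = 0.5 * 17 * 7.4
A = 0.5 * 125.8
A = 62.9
62.9 m^2


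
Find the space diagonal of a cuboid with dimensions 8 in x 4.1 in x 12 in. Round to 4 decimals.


Shape: rectangular box (space diagonal)
l = 8 in, w = 4.1 in, h = 12 in
Visualize: the diagonal of the base, then a right triangle with that diagonal and the height.
Formula: d = sqrt(l^2 + w^2 + h^2)
l^2 + w^2 + h^2 = 64 + 16.81 + 144 = 224.81
d = sqrt(224.81)
d = 14.9937
14.9937 in


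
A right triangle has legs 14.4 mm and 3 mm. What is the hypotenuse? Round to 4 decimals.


Shape: right triangle
Legs a = 14.4 mm, b = 3 mm
Formula: c = sqrt(a^2 + b^2)
a^2 = 207.36, b^2 = 9
a^2 + b^2 = 216.36
c = sqrt(216.36)
c = 14.7092
14.7092 mm


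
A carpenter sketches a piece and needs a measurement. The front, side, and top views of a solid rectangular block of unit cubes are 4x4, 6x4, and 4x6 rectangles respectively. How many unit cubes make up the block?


Orthographic views of a solid rectangular block:
Front view 4 x 4 -> length = 4, height = 4
Side view 6 x 4 -> width = 6, height = 4 (consistent)
Top view 4 x 6 -> confirms length = 4, width = 6
The block is 4 x 6 x 4.
Total unit cubes = 4 * 6 * 4 = 96
96 unit cubes


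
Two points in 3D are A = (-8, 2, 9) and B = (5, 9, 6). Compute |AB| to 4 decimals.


3D distance between two points
P1 = (-8, 2, 9), P2 = (5, 9, 6)
Formula: d = sqrt((x2-x1)^2 + (y2-y1)^2 + (z2-z1)^2)
dx = 5 - -8 = 13
dy = 9 - 2 = 7
dz = 6 - 9 = -3
dx^2 + dy^2 + dz^2 = 169 + 49 + 9 = 227
d = sqrt(227)
d = 15.0665
15.0665 units


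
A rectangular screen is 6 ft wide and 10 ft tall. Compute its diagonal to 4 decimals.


Shape: rectangle (diagonal via Pythagoras)
Sides: 6 ft and 10 ft
Formula: d = sqrt(l^2 + w^2)
l^2 = 36, w^2 = 100
l^2 + w^2 = 136
d = sqrt(136)
d = 11.6619
11.6619 ft


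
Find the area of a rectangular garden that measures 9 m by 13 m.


Shape: rectangle
Length l = 9 m, Width w = 13 m
Formula: A = l * w
A = 9 * 13
A = 117
117 m^2


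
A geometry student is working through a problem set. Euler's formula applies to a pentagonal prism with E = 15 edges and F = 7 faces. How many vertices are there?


Polyhedron: pentagonal prism
Euler's formula for convex polyhedra: V - E + F = 2
Given: E = 15 edges and F = 7 faces
Solve for V:
V = 2 + E - F = 2 + 15 - 7 = 10
10 vertices


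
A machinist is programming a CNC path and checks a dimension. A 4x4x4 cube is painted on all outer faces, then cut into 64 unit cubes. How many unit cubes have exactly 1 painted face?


Large cube: 4 x 4 x 4, cut into unit cubes.
n = 4, so n - 2 = 2
Cubes with 1 painted face lie in the interior of each face.
A cube has 6 faces; each contributes (n - 2)^2 = 4 such cubes.
Count = 6 * 4 = 24
24 unit cubes


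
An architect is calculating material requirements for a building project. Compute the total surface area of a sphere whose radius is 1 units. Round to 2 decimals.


Shape: sphere
Radius r = 1 units
Formula: SA = 4 * pi * r^2
r^2 = 1
SA = 4 * pi * 1
SA = 4 * pi
SA = 12.57
12.57 units^2


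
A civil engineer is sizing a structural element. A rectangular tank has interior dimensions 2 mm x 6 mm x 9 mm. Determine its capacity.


Shape: rectangular prism
l = 2 mm, w = 6 mm, h = 9 mm
Formula: V = l * w * h
V = 2 * 6 * 9
V = 12 * 9
V = 108
108 mm^3


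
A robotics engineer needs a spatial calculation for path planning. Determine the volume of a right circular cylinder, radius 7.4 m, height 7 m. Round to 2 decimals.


Shape: cylinder
Radius r = 7.4 m, Height h = 7 m
Formula: V = pi * r^2 * h
r^2 = 54.76
V = pi * 54.76 * 7
V = 383.32 * pi
V = 1204.24
1204.24 m^3


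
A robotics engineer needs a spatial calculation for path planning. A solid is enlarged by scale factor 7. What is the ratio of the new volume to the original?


Linear scale factor k = 7
Rule: under a linear scaling by k, volumes scale by k^3.
k^3 = 7 * 7 * 7
k^3 = 49 * 7
k^3 = 343
Volume scales by a factor of 343.
343 (dimensionless)


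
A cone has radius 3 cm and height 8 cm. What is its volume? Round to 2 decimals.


Shape: cone
Radius r = 3 cm, Height h = 8 cm
Formula: V = (1/3) * pi * r^2 * h
r^2 = 9
pi * r^2 * h = pi * 9 * 8 = 72 * pi
V = 72 * pi / 3
V = 75.4
75.4 cm^3


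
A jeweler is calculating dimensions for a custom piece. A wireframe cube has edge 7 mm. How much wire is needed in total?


Shape: cube
Side s = 7 mm
A cube has 12 edges, all equal.
Formula: total edge length = 12 * s
Total = 12 * 7
Total = 84
84 mm


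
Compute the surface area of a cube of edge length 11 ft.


Shape: cube
Side s = 11 ft
A cube has 6 square faces.
Formula: SA = 6 * s^2
s^2 = 121
SA = 6 * 121
SA = 726
726 ft^2


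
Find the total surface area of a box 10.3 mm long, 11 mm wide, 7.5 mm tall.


Shape: rectangular prism
l = 10.3 mm, w = 11 mm, h = 7.5 mm
Formula: SA = 2(lw + lh + wh)
lw = 113.3, lh = 77.25, wh = 82.5
lw + lh + wh = 273.05
SA = 2 * 273.05
SA = 546.1
546.1 mm^2


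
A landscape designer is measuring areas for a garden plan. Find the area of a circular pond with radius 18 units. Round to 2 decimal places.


Shape: circle
Radius r = 18 units
Formula: A = pi * r^2
r^2 = 18^2 = 324
A = pi * 324
A = 1017.88
1017.88 units^2


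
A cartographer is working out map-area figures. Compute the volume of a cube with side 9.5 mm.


Shape: cube
Side s = 9.5 mm
Formula: V = s^3
V = 9.5 * 9.5 * 9.5
V = 90.25 * 9.5
V = 857.375
857.375 mm^3


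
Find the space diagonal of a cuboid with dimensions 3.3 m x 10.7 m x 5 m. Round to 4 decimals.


Shape: rectangular box (space diagonal)
l = 3.3 m, w = 10.7 m, h = 5 m
Visualize: the diagonal of the base, then a right triangle with that diagonal and the height.
Formula: d = sqrt(l^2 + w^2 + h^2)
l^2 + w^2 + h^2 = 10.89 + 114.49 + 25 = 150.38
d = sqrt(150.38)
d = 12.263
12.263 m


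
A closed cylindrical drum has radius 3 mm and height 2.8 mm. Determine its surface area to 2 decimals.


Shape: closed cylinder
Radius r = 3 mm, Height h = 2.8 mm
Formula: SA = 2*pi*r^2 + 2*pi*r*h = 2*pi*r*(r + h)
r + h = 5.8
2 * r * (r + h) = 2 * 3 * 5.8 = 34.8
SA = 34.8 * pi
SA = 109.33
109.33 mm^2


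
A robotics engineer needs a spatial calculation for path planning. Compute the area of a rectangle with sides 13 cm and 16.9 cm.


Shape: rectangle
Length l = 13 cm, Width w = 16.9 cm
Formula: A = l * w
A = 13 * 16.9
A = 219.7
219.7 cm^2


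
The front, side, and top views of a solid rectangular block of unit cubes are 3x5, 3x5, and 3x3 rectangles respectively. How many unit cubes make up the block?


Orthographic views of a solid rectangular block:
Front view 3 x 5 -> length = 3, height = 5
Side view 3 x 5 -> width = 3, height = 5 (consistent)
Top view 3 x 3 -> confirms length = 3, width = 3
The block is 3 x 3 x 5.
Total unit cubes = 3 * 3 * 5 = 45
45 unit cubes


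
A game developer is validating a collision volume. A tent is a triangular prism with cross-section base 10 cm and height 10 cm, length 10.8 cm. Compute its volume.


Shape: triangular prism
Triangle base = 10 cm, triangle height = 10 cm, prism length L = 10.8 cm
Formula: V = (1/2 * b * h_tri) * L
Cross-section area = 0.5 * 10 * 10 = 50
V = 50 * 10.8
V = 540
540 cm^3


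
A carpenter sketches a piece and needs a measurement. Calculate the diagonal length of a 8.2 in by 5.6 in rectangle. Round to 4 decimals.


Shape: rectangle (diagonal via Pythagoras)
Sides: 8.2 in and 5.6 in
Formula: d = sqrt(l^2 + w^2)
l^2 = 67.24, w^2 = 31.36
l^2 + w^2 = 98.6
d = sqrt(98.6)
d = 9.9298
9.9298 in


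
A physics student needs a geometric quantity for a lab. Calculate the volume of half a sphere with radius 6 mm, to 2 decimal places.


Shape: hemisphere (half of a sphere)
Radius r = 6 mm
Formula: V = (1/2) * (4/3) * pi * r^3 = (2/3) * pi * r^3
r^3 = 216
(2/3) * 216 = 144
V = 144 * pi
V = 452.39
452.39 mm^3


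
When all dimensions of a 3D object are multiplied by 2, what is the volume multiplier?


Linear scale factor k = 2
Rule: under a linear scaling by k, volumes scale by k^3.
k^3 = 2 * 2 * 2
k^3 = 4 * 2
k^3 = 8
Volume scales by a factor of 8.
8 (dimensionless)


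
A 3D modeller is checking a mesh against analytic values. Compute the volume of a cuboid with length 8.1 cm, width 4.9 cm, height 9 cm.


Shape: rectangular prism
l = 8.1 cm, w = 4.9 cm, h = 9 cm
Formula: V = l * w * h
V = 8.1 * 4.9 * 9
V = 39.69 * 9
V = 357.21
357.21 cm^3


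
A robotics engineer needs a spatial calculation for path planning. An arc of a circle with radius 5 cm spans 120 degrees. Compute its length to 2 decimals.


Shape: circular arc
Radius r = 5 cm, Angle = 120 degrees
Formula: L = (angle/360) * 2 * pi * r
2 * pi * r = 10 * pi
L = (120/360) * 10 * pi
L = 3.333333 * pi
L = 10.47
10.47 cm


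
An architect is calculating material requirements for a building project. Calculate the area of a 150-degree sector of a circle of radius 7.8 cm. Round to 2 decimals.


Shape: circular sector
Radius r = 7.8 cm, Angle = 150 degrees
Formula: A = (angle/360) * pi * r^2
r^2 = 60.84
Fraction of circle = 150/360
A = (150/360) * pi * 60.84
A = 25.35 * pi
A = 79.64
79.64 cm^2


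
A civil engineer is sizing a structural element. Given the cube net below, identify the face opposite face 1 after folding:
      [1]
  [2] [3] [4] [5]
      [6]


Net: cross layout. Take square 3 as the base (bottom).
Fold the four squares in the horizontal row up around 3: 2 -> left, 4 -> right, 5 wraps to the top.
Fold 1 and 6 up from 3: 1 -> back, 6 -> front.
Opposite pairs are therefore: (1, 6), (2, 4), (3, 5).
Face 1 is opposite face 6.
face 6


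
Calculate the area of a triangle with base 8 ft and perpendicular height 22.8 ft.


Shape: triangle
Base b = 8 ft, Height h = 22.8 ft
Formula: A = (1/2) * b * h
A = 0.5 * 8 * 22.8
A = 0.5 * 182.4
A = 91.2
91.2 ft^2


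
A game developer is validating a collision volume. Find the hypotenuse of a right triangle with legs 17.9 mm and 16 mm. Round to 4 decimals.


Shape: right triangle
Legs a = 17.9 mm, b = 16 mm
Formula: c = sqrt(a^2 + b^2)
a^2 = 320.41, b^2 = 256
a^2 + b^2 = 576.41
c = sqrt(576.41)
c = 24.0085
24.0085 mm


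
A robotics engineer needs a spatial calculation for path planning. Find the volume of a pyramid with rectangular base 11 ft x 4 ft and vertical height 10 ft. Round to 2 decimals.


Shape: rectangular pyramid
Base: 11 ft x 4 ft, Height h = 10 ft
Formula: V = (1/3) * base_area * h
base_area = 11 * 4 = 44
base_area * h = 44 * 10 = 440
V = 440 / 3
V = 146.67
146.67 ft^3


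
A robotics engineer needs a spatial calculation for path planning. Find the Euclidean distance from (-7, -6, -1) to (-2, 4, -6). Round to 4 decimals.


3D distance between two points
P1 = (-7, -6, -1), P2 = (-2, 4, -6)
Formula: d = sqrt((x2-x1)^2 + (y2-y1)^2 + (z2-z1)^2)
dx = -2 - -7 = 5
dy = 4 - -6 = 10
dz = -6 - -1 = -5
dx^2 + dy^2 + dz^2 = 25 + 100 + 25 = 150
d = sqrt(150)
d = 12.2474
12.2474 units


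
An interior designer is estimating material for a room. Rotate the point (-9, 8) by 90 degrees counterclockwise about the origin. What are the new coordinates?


Transformation: rotation about the origin
Original point: (-9, 8)
Rule for 90 deg counterclockwise: (x, y) -> (-y, x)
Apply: (-9, 8) -> (-8, -9)
(-8, -9)


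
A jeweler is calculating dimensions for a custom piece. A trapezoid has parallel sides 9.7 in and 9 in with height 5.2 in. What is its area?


Shape: trapezoid
Parallel sides a = 9.7 in, b = 9 in; Height h = 5.2 in
Formula: A = (a + b) * h / 2
a + b = 9.7 + 9 = 18.7
A = 18.7 * 5.2 / 2
A = 97.24 / 2
A = 48.62
48.62 in^2


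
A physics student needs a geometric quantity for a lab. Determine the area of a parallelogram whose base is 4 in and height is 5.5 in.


Shape: parallelogram
Base b = 4 in, Height h = 5.5 in
Formula: A = b * h
A = 4 * 5.5
A = 22
22 in^2


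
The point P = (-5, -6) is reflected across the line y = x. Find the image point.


Transformation: reflection
Original point: (-5, -6)
Rule for reflection over y = x: (x, y) -> (y, x)
Apply: (-5, -6) -> (-6, -5)
(-6, -5)


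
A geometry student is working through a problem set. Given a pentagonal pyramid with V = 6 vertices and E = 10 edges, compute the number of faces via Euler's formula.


Polyhedron: pentagonal pyramid
Euler's formula for convex polyhedra: V - E + F = 2
Given: V = 6 vertices and E = 10 edges
Solve for F:
F = 2 + E - V = 2 + 10 - 6 = 6
6 faces


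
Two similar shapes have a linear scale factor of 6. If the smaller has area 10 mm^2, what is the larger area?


Linear scale factor k = 6
Original area = 10 mm^2
Rule: under a linear scaling by k, areas scale by k^2.
k^2 = 6^2 = 36
New area = 10 * 36
New area = 360
360 mm^2


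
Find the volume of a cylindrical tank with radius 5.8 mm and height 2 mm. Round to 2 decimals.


Shape: cylinder
Radius r = 5.8 mm, Height h = 2 mm
Formula: V = pi * r^2 * h
r^2 = 33.64
V = pi * 33.64 * 2
V = 67.28 * pi
V = 211.37
211.37 mm^3


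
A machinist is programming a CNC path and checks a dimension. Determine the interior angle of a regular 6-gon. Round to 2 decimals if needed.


Shape: regular hexagon (6 sides)
Formula: interior angle = (n - 2) * 180 / n
(n - 2) = 4
(n - 2) * 180 = 720
angle = 720 / 6
angle = 120
120 degrees


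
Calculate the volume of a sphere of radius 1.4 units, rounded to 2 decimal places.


Shape: sphere
Radius r = 1.4 units
Formula: V = (4/3) * pi * r^3
r^3 = 2.744
(4/3) * 2.744 = 3.658667
V = 3.658667 * pi
V = 11.49
11.49 units^3


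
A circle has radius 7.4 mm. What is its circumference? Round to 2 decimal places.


Shape: circle
Radius r = 7.4 mm
Formula: C = 2 * pi * r
C = 2 * pi * 7.4
C = 14.8 * pi
C = 46.5
46.5 mm


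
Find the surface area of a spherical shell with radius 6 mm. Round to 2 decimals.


Shape: sphere
Radius r = 6 mm
Formula: SA = 4 * pi * r^2
r^2 = 36
SA = 4 * pi * 36
SA = 144 * pi
SA = 452.39
452.39 mm^2


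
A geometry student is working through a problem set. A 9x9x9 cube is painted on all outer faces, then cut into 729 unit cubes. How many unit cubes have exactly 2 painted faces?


Large cube: 9 x 9 x 9, cut into unit cubes.
n = 9, so n - 2 = 7
Cubes with 2 painted faces lie along the edges, excluding corners.
A cube has 12 edges; each contributes (n - 2) = 7 such cubes.
Count = 12 * 7 = 84
84 unit cubes


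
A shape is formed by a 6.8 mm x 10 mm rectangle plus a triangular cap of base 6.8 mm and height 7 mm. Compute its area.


Composite shape: rectangle + triangle
Rectangle area = 6.8 * 10 = 68
Triangle area = 0.5 * 6.8 * 7 = 23.8
Total = 68 + 23.8
Total = 91.8
91.8 mm^2


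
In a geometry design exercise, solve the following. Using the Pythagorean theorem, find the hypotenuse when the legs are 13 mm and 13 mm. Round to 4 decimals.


Shape: right triangle
Legs a = 13 mm, b = 13 mm
Formula: c = sqrt(a^2 + b^2)
a^2 = 169, b^2 = 169
a^2 + b^2 = 338
c = sqrt(338)
c = 18.3848
18.3848 mm


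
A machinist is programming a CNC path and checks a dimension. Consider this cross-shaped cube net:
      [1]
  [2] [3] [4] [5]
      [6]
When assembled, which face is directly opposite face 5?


Net: cross layout. Take square 3 as the base (bottom).
Fold the four squares in the horizontal row up around 3: 2 -> left, 4 -> right, 5 wraps to the top.
Fold 1 and 6 up from 3: 1 -> back, 6 -> front.
Opposite pairs are therefore: (1, 6), (2, 4), (3, 5).
Face 5 is opposite face 3.
face 3


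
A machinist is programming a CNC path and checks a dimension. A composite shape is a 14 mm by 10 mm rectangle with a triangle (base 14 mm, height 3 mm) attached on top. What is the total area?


Composite shape: rectangle + triangle
Rectangle area = 14 * 10 = 140
Triangle area = 0.5 * 14 * 3 = 21
Total = 140 + 21
Total = 161
161 mm^2


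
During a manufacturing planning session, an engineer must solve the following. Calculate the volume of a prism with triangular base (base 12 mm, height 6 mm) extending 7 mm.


Shape: triangular prism
Triangle base = 12 mm, triangle height = 6 mm, prism length L = 7 mm
Formula: V = (1/2 * b * h_tri) * L
Cross-section area = 0.5 * 12 * 6 = 36
V = 36 * 7
V = 252
252 mm^3


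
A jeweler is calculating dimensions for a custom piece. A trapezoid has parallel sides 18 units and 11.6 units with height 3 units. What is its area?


Shape: trapezoid
Parallel sides a = 18 units, b = 11.6 units; Height h = 3 units
Formula: A = (a + b) * h / 2
a + b = 18 + 11.6 = 29.6
A = 29.6 * 3 / 2
A = 88.8 / 2
A = 44.4
44.4 units^2


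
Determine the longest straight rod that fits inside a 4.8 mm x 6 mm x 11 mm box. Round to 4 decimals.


Shape: rectangular box (space diagonal)
l = 4.8 mm, w = 6 mm, h = 11 mm
Visualize: the diagonal of the base, then a right triangle with that diagonal and the height.
Formula: d = sqrt(l^2 + w^2 + h^2)
l^2 + w^2 + h^2 = 23.04 + 36 + 121 = 180.04
d = sqrt(180.04)
d = 13.4179
13.4179 mm


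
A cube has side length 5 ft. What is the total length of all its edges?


Shape: cube
Side s = 5 ft
A cube has 12 edges, all equal.
Formula: total edge length = 12 * s
Total = 12 * 5
Total = 60
60 ft


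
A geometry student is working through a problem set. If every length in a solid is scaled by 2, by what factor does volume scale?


Linear scale factor k = 2
Rule: under a linear scaling by k, volumes scale by k^3.
k^3 = 2 * 2 * 2
k^3 = 4 * 2
k^3 = 8
Volume scales by a factor of 8.
8 (dimensionless)


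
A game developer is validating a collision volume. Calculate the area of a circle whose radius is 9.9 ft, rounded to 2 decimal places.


Shape: circle
Radius r = 9.9 ft
Formula: A = pi * r^2
r^2 = 9.9^2 = 98.01
A = pi * 98.01
A = 307.91
307.91 ft^2


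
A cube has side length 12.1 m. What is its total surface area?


Shape: cube
Side s = 12.1 m
A cube has 6 square faces.
Formula: SA = 6 * s^2
s^2 = 146.41
SA = 6 * 146.41
SA = 878.46
878.46 m^2


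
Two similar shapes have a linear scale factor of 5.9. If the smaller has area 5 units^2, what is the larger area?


Linear scale factor k = 5.9
Original area = 5 units^2
Rule: under a linear scaling by k, areas scale by k^2.
k^2 = 5.9^2 = 34.81
New area = 5 * 34.81
New area = 174.05
174.05 units^2


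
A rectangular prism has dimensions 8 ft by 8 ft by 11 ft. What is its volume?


Shape: rectangular prism
l = 8 ft, w = 8 ft, h = 11 ft
Formula: V = l * w * h
V = 8 * 8 * 11
V = 64 * 11
V = 704
704 ft^3
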